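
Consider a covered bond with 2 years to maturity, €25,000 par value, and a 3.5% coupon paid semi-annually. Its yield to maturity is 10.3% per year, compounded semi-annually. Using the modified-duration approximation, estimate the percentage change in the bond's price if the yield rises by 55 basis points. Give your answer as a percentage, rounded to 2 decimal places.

-1.02%

Periodic yield y = 0.0515. Modified duration first:
  t   CF        PV=CF/(1+0.0515)^t    t·PV
  1       437.50       416.0723       416.0723
  2       437.50       395.6940       791.3881
  3       437.50       376.3139     1,128.9416
  4    25,437.50    20,808.3344    83,233.3376
  Σ                 21,996.4146    85,569.7395
P = 21,996.4146; D_Mac = 3.89017 half-year periods = 1.94508 yrs; D_mod = 1.94508/(1+0.0515) = 1.84982 yrs.
ΔP/P ≈ -D_mod · Δy = -1.84982 × (+0.0055) = -0.010174 = -1.0174%.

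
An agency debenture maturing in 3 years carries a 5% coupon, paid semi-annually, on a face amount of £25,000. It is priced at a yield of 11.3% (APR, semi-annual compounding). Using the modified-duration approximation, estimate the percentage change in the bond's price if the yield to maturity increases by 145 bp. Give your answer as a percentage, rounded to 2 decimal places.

Periodic yield y = 0.0565. Modified duration first:
  t   CF        PV=CF/(1+0.0565)^t    t·PV
  1       625.00       591.5760       591.5760
  2       625.00       559.9394     1,119.8788
  3       625.00       529.9947     1,589.9841
  4       625.00       501.6514     2,006.6055
  5       625.00       474.8238     2,374.1192
  6    25,625.00    18,426.6703   110,560.0219
  Σ                 21,084.6556   118,242.1854
P = 21,084.6556; D_Mac = 5.60797 half-year periods = 2.80399 yrs; D_mod = 2.80399/(1+0.0565) = 2.65403 yrs.
ΔP/P ≈ -D_mod · Δy = -2.65403 × (+0.0145) = -0.038483 = -3.8483%.

-3.85%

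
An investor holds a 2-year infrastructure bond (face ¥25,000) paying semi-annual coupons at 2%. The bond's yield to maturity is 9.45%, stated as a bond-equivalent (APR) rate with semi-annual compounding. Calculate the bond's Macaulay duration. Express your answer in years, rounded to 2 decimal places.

1.97 years

Periodic yield y = 0.04725. Discount each cash flow and weight by its period:
  t   CF        PV=CF/(1+0.04725)^t    t·PV
  1       250.00       238.7205       238.7205
  2       250.00       227.9498       455.8997
  3       250.00       217.6652       652.9955
  4    25,250.00    20,992.2943    83,969.1772
  Σ                 21,676.6297    85,316.7928
Price P = Σ PV = 21,676.6297.
Macaulay duration = Σ(t·PV) / P = 85,316.7928 / 21,676.6297 = 3.93589 half-year periods.
In years: 3.93589 / 2 = 1.96794 years.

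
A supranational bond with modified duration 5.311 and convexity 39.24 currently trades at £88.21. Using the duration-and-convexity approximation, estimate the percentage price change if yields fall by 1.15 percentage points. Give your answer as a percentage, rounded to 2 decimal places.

+6.37%

Duration effect: -D_mod·Δy = -5.311 × (-0.0115) = +0.0610765
Convexity effect: ½·C·(Δy)² = 0.5 × 39.24 × (-0.0115)² = +0.002594745
ΔP/P ≈ +0.0610765 + 0.002594745 = +0.063671245
= +6.3671245%.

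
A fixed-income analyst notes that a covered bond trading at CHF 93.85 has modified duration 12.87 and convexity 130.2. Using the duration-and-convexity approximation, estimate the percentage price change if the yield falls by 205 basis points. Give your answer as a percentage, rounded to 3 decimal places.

Duration effect: -D_mod·Δy = -12.87 × (-0.0205) = +0.263835
Convexity effect: ½·C·(Δy)² = 0.5 × 130.2 × (-0.0205)² = +0.027358275
ΔP/P ≈ +0.263835 + 0.027358275 = +0.291193275
= +29.1193275%.

+29.119%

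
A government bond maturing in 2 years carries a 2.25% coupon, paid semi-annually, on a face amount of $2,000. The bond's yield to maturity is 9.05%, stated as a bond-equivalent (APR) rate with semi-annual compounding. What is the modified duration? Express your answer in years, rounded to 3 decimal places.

Periodic yield y = 0.04525. First find Macaulay duration:
  t   CF        PV=CF/(1+0.04525)^t    t·PV
  1        22.50        21.5260        21.5260
  2        22.50        20.5941        41.1881
  3        22.50        19.7025        59.1076
  4     2,022.50     1,694.3683     6,777.4733
  Σ                  1,756.1909     6,899.2950
P = 1,756.1909; Macaulay duration = 6,899.2950 / 1,756.1909 = 3.92856 half-year periods = 1.96428 years.
Modified duration = D_Mac / (1 + y) = 1.96428 / 1.04525 = 1.87924 years.

1.879 years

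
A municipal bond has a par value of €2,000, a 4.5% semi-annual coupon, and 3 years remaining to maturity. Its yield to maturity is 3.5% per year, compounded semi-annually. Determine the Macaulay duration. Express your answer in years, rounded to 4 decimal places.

Periodic yield y = 0.0175. Discount each cash flow and weight by its period:
  t   CF        PV=CF/(1+0.0175)^t    t·PV
  1        45.00        44.2260        44.2260
  2        45.00        43.4654        86.9308
  3        45.00        42.7178       128.1535
  4        45.00        41.9831       167.9325
  5        45.00        41.2611       206.3053
  6     2,045.00     1,842.8365    11,057.0190
  Σ                  2,056.4900    11,690.5672
Price P = Σ PV = 2,056.4900.
Macaulay duration = Σ(t·PV) / P = 11,690.5672 / 2,056.4900 = 5.68472 half-year periods.
In years: 5.68472 / 2 = 2.84236 years.

2.8424 years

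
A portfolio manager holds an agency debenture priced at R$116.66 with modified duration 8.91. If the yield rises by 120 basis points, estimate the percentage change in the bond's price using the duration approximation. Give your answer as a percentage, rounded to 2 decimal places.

-10.69%

Duration approximation: ΔP/P ≈ -D_mod · Δy = -8.91 × (+0.012) = -0.106920.
As a percentage: -10.6920%.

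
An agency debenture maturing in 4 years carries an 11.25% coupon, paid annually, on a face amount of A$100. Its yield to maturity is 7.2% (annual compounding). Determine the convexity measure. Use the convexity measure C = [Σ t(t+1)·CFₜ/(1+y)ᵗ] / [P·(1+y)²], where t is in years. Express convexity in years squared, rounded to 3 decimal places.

With y = 0.072:
  t   CF        PV=CF/(1+0.072)^t    t·PV        t(t+1)·PV
  1        11.25        10.4944        10.4944          20.9888
  2        11.25         9.7896        19.5791          58.7373
  3        11.25         9.1320        27.3961         109.5846
  4       111.25        84.2405       336.9620       1,684.8098
  Σ                    113.6565       394.4316       1,874.1205
P = 113.6565.
Convexity = Σ t(t+1)·PV / [P·(1+y)²] = 1,874.1205 / (113.6565 × 1.149184) = 14.34874.

14.349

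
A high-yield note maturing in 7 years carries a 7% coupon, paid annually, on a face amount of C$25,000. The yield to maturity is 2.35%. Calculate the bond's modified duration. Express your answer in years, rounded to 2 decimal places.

5.80 years

Periodic yield y = 0.0235. First find Macaulay duration:
  t   CF        PV=CF/(1+0.0235)^t    t·PV
  1     1,750.00     1,709.8192     1,709.8192
  2     1,750.00     1,670.5611     3,341.1221
  3     1,750.00     1,632.2043     4,896.6128
  4     1,750.00     1,594.7282     6,378.9126
  5     1,750.00     1,558.1125     7,790.5625
  6     1,750.00     1,522.3376     9,134.0254
  7    26,750.00    22,735.7276   159,150.0932
  Σ                 32,423.4904   192,401.1480
P = 32,423.4904; Macaulay duration = 192,401.1480 / 32,423.4904 = 5.93400 years.
Modified duration = D_Mac / (1 + y) = 5.93400 / 1.0235 = 5.79776 years.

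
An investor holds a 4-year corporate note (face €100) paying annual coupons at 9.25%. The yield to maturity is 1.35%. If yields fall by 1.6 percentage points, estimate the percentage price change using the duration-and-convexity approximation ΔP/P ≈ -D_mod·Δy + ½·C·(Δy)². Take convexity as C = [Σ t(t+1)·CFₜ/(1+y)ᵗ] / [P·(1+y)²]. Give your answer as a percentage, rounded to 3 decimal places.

With y = 0.0135:
  t   CF        PV=CF/(1+0.0135)^t    t·PV        t(t+1)·PV
  1         9.25         9.1268         9.1268          18.2536
  2         9.25         9.0052        18.0104          54.0313
  3         9.25         8.8853        26.6558         106.6232
  4       109.25       103.5444       414.1774       2,070.8871
  Σ                    130.5616       467.9705       2,249.7952
P = 130.5616; D_Mac = 3.58429 yrs; D_mod = 3.53654 yrs; C = 16.77567.
Duration effect: -3.53654 × (-0.016) = +0.056585
Convexity effect: 0.5 × 16.77567 × (-0.016)² = +0.0021473
ΔP/P ≈ +0.056585 + 0.0021473 = +0.058732 = +5.8732%.

+5.873%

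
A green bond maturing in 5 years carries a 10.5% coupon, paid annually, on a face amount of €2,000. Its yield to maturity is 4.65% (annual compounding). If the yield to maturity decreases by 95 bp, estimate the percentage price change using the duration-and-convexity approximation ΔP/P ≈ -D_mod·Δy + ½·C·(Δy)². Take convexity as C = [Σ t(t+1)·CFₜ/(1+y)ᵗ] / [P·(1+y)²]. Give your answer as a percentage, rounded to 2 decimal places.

+3.94%

With y = 0.0465:
  t   CF        PV=CF/(1+0.0465)^t    t·PV        t(t+1)·PV
  1       210.00       200.6689       200.6689         401.3378
  2       210.00       191.7524       383.5048       1,150.5145
  3       210.00       183.2321       549.6963       2,198.7854
  4       210.00       175.0904       700.3616       3,501.8082
  5     2,210.00     1,760.7436     8,803.7178      52,822.3070
  Σ                  2,511.4874    10,637.9495      60,074.7529
P = 2,511.4874; D_Mac = 4.23572 yrs; D_mod = 4.04751 yrs; C = 21.84150.
Duration effect: -4.04751 × (-0.0095) = +0.038451
Convexity effect: 0.5 × 21.84150 × (-0.0095)² = +0.0009856
ΔP/P ≈ +0.038451 + 0.0009856 = +0.039437 = +3.9437%.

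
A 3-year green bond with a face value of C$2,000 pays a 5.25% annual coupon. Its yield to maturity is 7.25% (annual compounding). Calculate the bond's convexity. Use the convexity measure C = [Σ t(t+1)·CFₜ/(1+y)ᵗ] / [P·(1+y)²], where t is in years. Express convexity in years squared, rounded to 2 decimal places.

9.73

With y = 0.0725:
  t   CF        PV=CF/(1+0.0725)^t    t·PV        t(t+1)·PV
  1       105.00        97.9021        97.9021         195.8042
  2       105.00        91.2840       182.5680         547.7040
  3     2,105.00     1,706.3189     5,118.9567      20,475.8266
  Σ                  1,895.5050     5,399.4268      21,219.3349
P = 1,895.5050.
Convexity = Σ t(t+1)·PV / [P·(1+y)²] = 21,219.3349 / (1,895.5050 × 1.150256) = 9.73223.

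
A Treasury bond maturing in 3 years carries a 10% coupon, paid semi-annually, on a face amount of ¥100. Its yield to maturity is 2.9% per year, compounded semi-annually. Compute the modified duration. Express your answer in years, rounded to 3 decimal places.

Periodic yield y = 0.0145. First find Macaulay duration:
  t   CF        PV=CF/(1+0.0145)^t    t·PV
  1         5.00         4.9285         4.9285
  2         5.00         4.8581         9.7162
  3         5.00         4.7887        14.3660
  4         5.00         4.7202        18.8809
  5         5.00         4.6528        23.2638
  6       105.00        96.3112       577.8675
  Σ                    120.2595       649.0228
P = 120.2595; Macaulay duration = 649.0228 / 120.2595 = 5.39685 half-year periods = 2.69843 years.
Modified duration = D_Mac / (1 + y) = 2.69843 / 1.0145 = 2.65986 years.

2.660 years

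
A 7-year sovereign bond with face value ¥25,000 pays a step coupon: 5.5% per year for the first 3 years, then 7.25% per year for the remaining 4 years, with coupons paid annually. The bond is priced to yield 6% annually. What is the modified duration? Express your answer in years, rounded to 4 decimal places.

Periodic yield y = 0.06. First find Macaulay duration:
  t   CF        PV=CF/(1+0.06)^t    t·PV
  1     1,375.00     1,297.1698     1,297.1698
  2     1,375.00     1,223.7451     2,447.4902
  3     1,375.00     1,154.4765     3,463.4295
  4     1,812.50     1,435.6698     5,742.6791
  5     1,812.50     1,354.4054     6,772.0272
  6     1,812.50     1,277.7410     7,666.4459
  7    26,812.50    17,831.8439   124,822.9070
  Σ                 25,575.0515   152,212.1487
P = 25,575.0515; Macaulay duration = 152,212.1487 / 25,575.0515 = 5.95159 years.
Modified duration = D_Mac / (1 + y) = 5.95159 / 1.06 = 5.61470 years.

5.6147 years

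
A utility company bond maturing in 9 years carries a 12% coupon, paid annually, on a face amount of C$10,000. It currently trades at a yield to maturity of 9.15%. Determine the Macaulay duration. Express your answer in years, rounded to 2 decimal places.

6.20 years

Periodic yield y = 0.0915. Discount each cash flow and weight by its year:
  t   CF        PV=CF/(1+0.0915)^t    t·PV
  1     1,200.00     1,099.4045     1,099.4045
  2     1,200.00     1,007.2419     2,014.4837
  3     1,200.00       922.8052     2,768.4156
  4     1,200.00       845.4468     3,381.7872
  5     1,200.00       774.5733     3,872.8667
  6     1,200.00       709.6412     4,257.8470
  7     1,200.00       650.1522     4,551.0657
  8     1,200.00       595.6502     4,765.2020
  9    11,200.00     5,093.3599    45,840.2388
  Σ                 11,698.2752    72,551.3112
Price P = Σ PV = 11,698.2752.
Macaulay duration = Σ(t·PV) / P = 72,551.3112 / 11,698.2752 = 6.20188 years.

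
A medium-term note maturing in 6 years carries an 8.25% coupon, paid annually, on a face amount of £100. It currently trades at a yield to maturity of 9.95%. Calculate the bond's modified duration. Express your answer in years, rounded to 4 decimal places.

Periodic yield y = 0.0995. First find Macaulay duration:
  t   CF        PV=CF/(1+0.0995)^t    t·PV
  1         8.25         7.5034         7.5034
  2         8.25         6.8244        13.6488
  3         8.25         6.2068        18.6204
  4         8.25         5.6451        22.5805
  5         8.25         5.1343        25.6713
  6       108.25        61.2712       367.6273
  Σ                     92.5852       455.6517
P = 92.5852; Macaulay duration = 455.6517 / 92.5852 = 4.92143 years.
Modified duration = D_Mac / (1 + y) = 4.92143 / 1.0995 = 4.47606 years.

4.4761 years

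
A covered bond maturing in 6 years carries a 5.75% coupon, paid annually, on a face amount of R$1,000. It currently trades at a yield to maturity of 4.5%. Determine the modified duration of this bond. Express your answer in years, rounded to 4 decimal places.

5.0409 years

Periodic yield y = 0.045. First find Macaulay duration:
  t   CF        PV=CF/(1+0.045)^t    t·PV
  1        57.50        55.0239        55.0239
  2        57.50        52.6545       105.3089
  3        57.50        50.3871       151.1612
  4        57.50        48.2173       192.8691
  5        57.50        46.1409       230.7047
  6     1,057.50       812.0497     4,872.2985
  Σ                  1,064.4734     5,607.3663
P = 1,064.4734; Macaulay duration = 5,607.3663 / 1,064.4734 = 5.26774 years.
Modified duration = D_Mac / (1 + y) = 5.26774 / 1.045 = 5.04090 years.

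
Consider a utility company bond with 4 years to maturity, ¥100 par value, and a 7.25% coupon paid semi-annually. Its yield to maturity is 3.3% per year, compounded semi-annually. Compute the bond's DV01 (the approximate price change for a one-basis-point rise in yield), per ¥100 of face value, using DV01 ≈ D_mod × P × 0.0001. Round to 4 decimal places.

¥0.0404

Periodic yield y = 0.0165.
  t   CF        PV=CF/(1+0.0165)^t    t·PV
  1        3.625         3.5662         3.5662
  2        3.625         3.5083         7.0165
  3        3.625         3.4513        10.3540
  4        3.625         3.3953        13.5812
  5        3.625         3.3402        16.7009
  6        3.625         3.2860        19.7158
  7        3.625         3.2326        22.6284
  8      103.625        90.9087       727.2697
  Σ                    114.6886       820.8327
P = 114.6886; D_Mac = 7.15706 half-year periods = 3.57853 yrs; D_mod = 3.52044 yrs.
DV01 ≈ 3.52044 × 114.6886 × 0.0001 = 0.040375.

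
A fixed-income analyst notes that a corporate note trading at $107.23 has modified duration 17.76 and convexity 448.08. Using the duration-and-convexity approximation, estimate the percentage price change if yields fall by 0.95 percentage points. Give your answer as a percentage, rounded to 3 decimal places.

+18.894%

Duration effect: -D_mod·Δy = -17.76 × (-0.0095) = +0.168720
Convexity effect: ½·C·(Δy)² = 0.5 × 448.08 × (-0.0095)² = +0.02021961
ΔP/P ≈ +0.168720 + 0.02021961 = +0.18893961
= +18.893961%.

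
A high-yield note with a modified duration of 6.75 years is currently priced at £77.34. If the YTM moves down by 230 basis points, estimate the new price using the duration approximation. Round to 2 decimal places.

Duration approximation: ΔP/P ≈ -D_mod · Δy = -6.75 × (-0.023) = +0.155250.
New price ≈ 77.34 × (1 + 0.155250) = 89.347035.

£89.35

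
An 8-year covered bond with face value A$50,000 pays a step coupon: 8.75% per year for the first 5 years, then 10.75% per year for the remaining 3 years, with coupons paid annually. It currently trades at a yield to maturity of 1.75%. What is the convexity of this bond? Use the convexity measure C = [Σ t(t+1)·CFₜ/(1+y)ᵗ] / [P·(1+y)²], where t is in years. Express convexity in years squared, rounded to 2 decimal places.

51.95

With y = 0.0175:
  t   CF        PV=CF/(1+0.0175)^t    t·PV        t(t+1)·PV
  1     4,375.00     4,299.7543     4,299.7543       8,599.5086
  2     4,375.00     4,225.8028     8,451.6055      25,354.8165
  3     4,375.00     4,153.1231    12,459.3693      49,837.4772
  4     4,375.00     4,081.6935    16,326.7738      81,633.8692
  5     4,375.00     4,011.4923    20,057.4617     120,344.7704
  6     5,375.00     4,843.6412    29,061.8470     203,432.9288
  7     5,375.00     4,760.3353    33,322.3471     266,578.7765
  8    55,375.00    48,199.0409   385,592.3269   3,470,330.9419
  Σ                 78,574.8833   509,571.4856   4,226,113.0891
P = 78,574.8833.
Convexity = Σ t(t+1)·PV / [P·(1+y)²] = 4,226,113.0891 / (78,574.8833 × 1.035306) = 51.95036.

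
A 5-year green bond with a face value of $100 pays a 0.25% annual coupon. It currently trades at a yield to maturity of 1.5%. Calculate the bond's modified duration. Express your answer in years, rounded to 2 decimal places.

Periodic yield y = 0.015. First find Macaulay duration:
  t   CF        PV=CF/(1+0.015)^t    t·PV
  1         0.25         0.2463         0.2463
  2         0.25         0.2427         0.4853
  3         0.25         0.2391         0.7172
  4         0.25         0.2355         0.9422
  5       100.25        93.0581       465.2905
  Σ                     94.0217       467.6815
P = 94.0217; Macaulay duration = 467.6815 / 94.0217 = 4.97419 years.
Modified duration = D_Mac / (1 + y) = 4.97419 / 1.015 = 4.90068 years.

4.90 years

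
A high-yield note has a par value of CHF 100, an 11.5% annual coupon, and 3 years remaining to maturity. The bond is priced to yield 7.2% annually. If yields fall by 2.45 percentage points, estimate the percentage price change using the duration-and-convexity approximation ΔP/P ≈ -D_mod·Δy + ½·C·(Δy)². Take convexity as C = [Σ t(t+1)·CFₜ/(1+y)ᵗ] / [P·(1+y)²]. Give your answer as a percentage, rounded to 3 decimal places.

With y = 0.072:
  t   CF        PV=CF/(1+0.072)^t    t·PV        t(t+1)·PV
  1        11.50        10.7276        10.7276          21.4552
  2        11.50        10.0071        20.0142          60.0426
  3       111.50        90.5087       271.5262       1,086.1049
  Σ                    111.2435       302.2680       1,167.6027
P = 111.2435; D_Mac = 2.71718 yrs; D_mod = 2.53468 yrs; C = 9.13337.
Duration effect: -2.53468 × (-0.0245) = +0.062100
Convexity effect: 0.5 × 9.13337 × (-0.0245)² = +0.0027412
ΔP/P ≈ +0.062100 + 0.0027412 = +0.064841 = +6.4841%.

+6.484%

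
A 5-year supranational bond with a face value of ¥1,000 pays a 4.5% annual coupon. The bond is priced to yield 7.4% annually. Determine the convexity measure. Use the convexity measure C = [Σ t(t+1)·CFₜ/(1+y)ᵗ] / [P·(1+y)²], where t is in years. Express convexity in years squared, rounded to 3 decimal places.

With y = 0.074:
  t   CF        PV=CF/(1+0.074)^t    t·PV        t(t+1)·PV
  1        45.00        41.8994        41.8994          83.7989
  2        45.00        39.0125        78.0250         234.0751
  3        45.00        36.3245       108.9735         435.8940
  4        45.00        33.8217       135.2868         676.4339
  5     1,045.00       731.2988     3,656.4942      21,938.9652
  Σ                    882.3570     4,020.6790      23,369.1671
P = 882.3570.
Convexity = Σ t(t+1)·PV / [P·(1+y)²] = 23,369.1671 / (882.3570 × 1.153476) = 22.96098.

22.961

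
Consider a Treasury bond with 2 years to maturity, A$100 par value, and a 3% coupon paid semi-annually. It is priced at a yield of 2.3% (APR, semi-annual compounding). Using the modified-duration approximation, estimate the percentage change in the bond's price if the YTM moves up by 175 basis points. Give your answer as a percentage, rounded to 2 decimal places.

-3.38%

Periodic yield y = 0.0115. Modified duration first:
  t   CF        PV=CF/(1+0.0115)^t    t·PV
  1         1.50         1.4829         1.4829
  2         1.50         1.4661         2.9322
  3         1.50         1.4494         4.3483
  4       101.50        96.9622       387.8488
  Σ                    101.3607       396.6122
P = 101.3607; D_Mac = 3.91288 half-year periods = 1.95644 yrs; D_mod = 1.95644/(1+0.0115) = 1.93420 yrs.
ΔP/P ≈ -D_mod · Δy = -1.93420 × (+0.0175) = -0.033848 = -3.3848%.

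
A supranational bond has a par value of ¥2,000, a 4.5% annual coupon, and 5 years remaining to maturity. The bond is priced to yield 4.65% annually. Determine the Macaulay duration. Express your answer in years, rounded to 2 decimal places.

4.59 years

Periodic yield y = 0.0465. Discount each cash flow and weight by its year:
  t   CF        PV=CF/(1+0.0465)^t    t·PV
  1        90.00        86.0010        86.0010
  2        90.00        82.1796       164.3592
  3        90.00        78.5280       235.5841
  4        90.00        75.0387       300.1550
  5     2,090.00     1,665.1376     8,325.6879
  Σ                  1,986.8849     9,111.7872
Price P = Σ PV = 1,986.8849.
Macaulay duration = Σ(t·PV) / P = 9,111.7872 / 1,986.8849 = 4.58597 years.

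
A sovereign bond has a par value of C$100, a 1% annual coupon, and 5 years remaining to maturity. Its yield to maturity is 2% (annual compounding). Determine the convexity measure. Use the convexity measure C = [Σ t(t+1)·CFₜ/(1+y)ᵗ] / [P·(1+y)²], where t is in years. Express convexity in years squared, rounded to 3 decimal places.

28.061

With y = 0.02:
  t   CF        PV=CF/(1+0.02)^t    t·PV        t(t+1)·PV
  1         1.00         0.9804         0.9804           1.9608
  2         1.00         0.9612         1.9223           5.7670
  3         1.00         0.9423         2.8270          11.3079
  4         1.00         0.9238         3.6954          18.4769
  5       101.00        91.4788       457.3941       2,744.3644
  Σ                     95.2865       466.8191       2,781.8769
P = 95.2865.
Convexity = Σ t(t+1)·PV / [P·(1+y)²] = 2,781.8769 / (95.2865 × 1.040400) = 28.06119.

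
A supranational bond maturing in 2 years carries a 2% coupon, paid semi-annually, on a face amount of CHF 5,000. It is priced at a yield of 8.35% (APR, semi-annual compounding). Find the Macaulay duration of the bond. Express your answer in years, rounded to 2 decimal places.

1.97 years

Periodic yield y = 0.04175. Discount each cash flow and weight by its period:
  t   CF        PV=CF/(1+0.04175)^t    t·PV
  1        50.00        47.9962        47.9962
  2        50.00        46.0726        92.1453
  3        50.00        44.2262       132.6786
  4     5,050.00     4,287.8279    17,151.3114
  Σ                  4,426.1228    17,424.1314
Price P = Σ PV = 4,426.1228.
Macaulay duration = Σ(t·PV) / P = 17,424.1314 / 4,426.1228 = 3.93666 half-year periods.
In years: 3.93666 / 2 = 1.96833 years.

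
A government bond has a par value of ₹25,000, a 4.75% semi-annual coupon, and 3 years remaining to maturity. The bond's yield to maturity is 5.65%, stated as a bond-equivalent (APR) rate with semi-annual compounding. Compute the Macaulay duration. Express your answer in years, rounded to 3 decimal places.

Periodic yield y = 0.02825. Discount each cash flow and weight by its period:
  t   CF        PV=CF/(1+0.02825)^t    t·PV
  1       593.75       577.4374       577.4374
  2       593.75       561.5730     1,123.1459
  3       593.75       546.1444     1,638.4331
  4       593.75       531.1397     2,124.5587
  5       593.75       516.5472     2,582.7361
  6    25,593.75    21,654.1736   129,925.0417
  Σ                 24,387.0152   137,971.3530
Price P = Σ PV = 24,387.0152.
Macaulay duration = Σ(t·PV) / P = 137,971.3530 / 24,387.0152 = 5.65757 half-year periods.
In years: 5.65757 / 2 = 2.82879 years.

2.829 years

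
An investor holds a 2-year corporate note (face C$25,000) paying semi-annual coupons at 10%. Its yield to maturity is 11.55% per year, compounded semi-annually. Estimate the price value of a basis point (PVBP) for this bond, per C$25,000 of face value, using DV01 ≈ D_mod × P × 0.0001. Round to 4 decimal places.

C$4.2763

Periodic yield y = 0.05775.
  t   CF        PV=CF/(1+0.05775)^t    t·PV
  1     1,250.00     1,181.7537     1,181.7537
  2     1,250.00     1,117.2335     2,234.4670
  3     1,250.00     1,056.2359     3,168.7076
  4    26,250.00    20,969.9392    83,879.7569
  Σ                 24,325.1623    90,464.6852
P = 24,325.1623; D_Mac = 3.71898 half-year periods = 1.85949 yrs; D_mod = 1.75797 yrs.
DV01 ≈ 1.75797 × 24,325.1623 × 0.0001 = 4.276279.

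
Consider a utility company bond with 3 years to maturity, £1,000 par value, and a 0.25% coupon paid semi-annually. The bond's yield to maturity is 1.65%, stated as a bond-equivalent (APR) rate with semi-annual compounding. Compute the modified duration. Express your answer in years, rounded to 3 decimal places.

Periodic yield y = 0.00825. First find Macaulay duration:
  t   CF        PV=CF/(1+0.00825)^t    t·PV
  1         1.25         1.2398         1.2398
  2         1.25         1.2296         2.4593
  3         1.25         1.2196         3.6587
  4         1.25         1.2096         4.8383
  5         1.25         1.1997         5.9984
  6     1,001.25       953.0883     5,718.5299
  Σ                    959.1866     5,736.7244
P = 959.1866; Macaulay duration = 5,736.7244 / 959.1866 = 5.98082 half-year periods = 2.99041 years.
Modified duration = D_Mac / (1 + y) = 2.99041 / 1.00825 = 2.96594 years.

2.966 years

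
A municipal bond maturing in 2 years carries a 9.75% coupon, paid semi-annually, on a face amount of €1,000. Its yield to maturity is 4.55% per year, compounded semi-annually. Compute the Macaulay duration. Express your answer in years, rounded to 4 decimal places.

Periodic yield y = 0.02275. Discount each cash flow and weight by its period:
  t   CF        PV=CF/(1+0.02275)^t    t·PV
  1        48.75        47.6656        47.6656
  2        48.75        46.6053        93.2107
  3        48.75        45.5686       136.7059
  4     1,048.75       958.5042     3,834.0168
  Σ                  1,098.3438     4,111.5990
Price P = Σ PV = 1,098.3438.
Macaulay duration = Σ(t·PV) / P = 4,111.5990 / 1,098.3438 = 3.74345 half-year periods.
In years: 3.74345 / 2 = 1.87173 years.

1.8717 years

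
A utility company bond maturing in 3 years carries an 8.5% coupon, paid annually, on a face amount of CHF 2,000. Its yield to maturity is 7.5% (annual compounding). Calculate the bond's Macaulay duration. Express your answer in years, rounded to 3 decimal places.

2.774 years

Periodic yield y = 0.075. Discount each cash flow and weight by its year:
  t   CF        PV=CF/(1+0.075)^t    t·PV
  1       170.00       158.1395       158.1395
  2       170.00       147.1065       294.2131
  3     2,170.00     1,746.7644     5,240.2933
  Σ                  2,052.0105     5,692.6459
Price P = Σ PV = 2,052.0105.
Macaulay duration = Σ(t·PV) / P = 5,692.6459 / 2,052.0105 = 2.77418 years.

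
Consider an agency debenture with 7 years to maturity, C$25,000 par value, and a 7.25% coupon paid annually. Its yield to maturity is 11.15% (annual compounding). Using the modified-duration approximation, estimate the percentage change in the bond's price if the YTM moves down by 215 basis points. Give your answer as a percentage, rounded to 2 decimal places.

+10.79%

Periodic yield y = 0.1115. Modified duration first:
  t   CF        PV=CF/(1+0.1115)^t    t·PV
  1     1,812.50     1,630.6793     1,630.6793
  2     1,812.50     1,467.0979     2,934.1957
  3     1,812.50     1,319.9261     3,959.7783
  4     1,812.50     1,187.5179     4,750.0714
  5     1,812.50     1,068.3921     5,341.9606
  6     1,812.50       961.2165     5,767.2989
  7    26,812.50    12,792.9600    89,550.7197
  Σ                 20,427.7896   113,934.7039
P = 20,427.7896; D_Mac = 5.57744 yrs; D_mod = 5.57744/(1+0.1115) = 5.01794 yrs.
ΔP/P ≈ -D_mod · Δy = -5.01794 × (-0.0215) = +0.107886 = +10.7886%.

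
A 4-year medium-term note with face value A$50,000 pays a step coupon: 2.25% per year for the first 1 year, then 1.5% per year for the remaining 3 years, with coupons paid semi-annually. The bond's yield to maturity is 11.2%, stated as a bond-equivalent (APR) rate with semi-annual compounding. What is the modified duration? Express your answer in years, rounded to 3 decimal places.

Periodic yield y = 0.056. First find Macaulay duration:
  t   CF        PV=CF/(1+0.056)^t    t·PV
  1       562.50       532.6705       532.6705
  2       562.50       504.4228     1,008.8456
  3       375.00       318.4487       955.3462
  4       375.00       301.5613     1,206.2452
  5       375.00       285.5694     1,427.8470
  6       375.00       270.4256     1,622.5534
  7       375.00       256.0848     1,792.5938
  8    50,375.00    32,576.4469   260,611.5748
  Σ                 35,045.6299   269,157.6764
P = 35,045.6299; Macaulay duration = 269,157.6764 / 35,045.6299 = 7.68021 half-year periods = 3.84010 years.
Modified duration = D_Mac / (1 + y) = 3.84010 / 1.056 = 3.63646 years.

3.636 years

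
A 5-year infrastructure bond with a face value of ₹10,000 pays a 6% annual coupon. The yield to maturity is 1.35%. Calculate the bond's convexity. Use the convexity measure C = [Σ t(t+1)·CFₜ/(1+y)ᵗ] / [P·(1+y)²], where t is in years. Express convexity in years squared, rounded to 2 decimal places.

25.49

With y = 0.0135:
  t   CF        PV=CF/(1+0.0135)^t    t·PV        t(t+1)·PV
  1       600.00       592.0079       592.0079       1,184.0158
  2       600.00       584.1222     1,168.2445       3,504.7335
  3       600.00       576.3416     1,729.0249       6,916.0996
  4       600.00       568.6647     2,274.6586      11,373.2932
  5    10,600.00     9,912.5890    49,562.9451     297,377.6703
  Σ                 12,233.7254    55,326.8810     320,355.8123
P = 12,233.7254.
Convexity = Σ t(t+1)·PV / [P·(1+y)²] = 320,355.8123 / (12,233.7254 × 1.027182) = 25.49332.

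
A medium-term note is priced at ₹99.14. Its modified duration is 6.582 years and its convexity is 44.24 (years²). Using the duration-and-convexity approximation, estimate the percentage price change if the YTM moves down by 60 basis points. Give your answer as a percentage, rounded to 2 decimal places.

+4.03%

Duration effect: -D_mod·Δy = -6.582 × (-0.006) = +0.039492
Convexity effect: ½·C·(Δy)² = 0.5 × 44.24 × (-0.006)² = +0.00079632
ΔP/P ≈ +0.039492 + 0.00079632 = +0.04028832
= +4.028832%.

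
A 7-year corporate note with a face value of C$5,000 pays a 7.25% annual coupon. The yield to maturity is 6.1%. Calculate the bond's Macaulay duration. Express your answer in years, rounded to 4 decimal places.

Periodic yield y = 0.061. Discount each cash flow and weight by its year:
  t   CF        PV=CF/(1+0.061)^t    t·PV
  1       362.50       341.6588       341.6588
  2       362.50       322.0158       644.0317
  3       362.50       303.5022       910.5066
  4       362.50       286.0530     1,144.2119
  5       362.50       269.6070     1,348.0348
  6       362.50       254.1065     1,524.6388
  7     5,362.50     3,542.9059    24,800.3413
  Σ                  5,319.8492    30,713.4239
Price P = Σ PV = 5,319.8492.
Macaulay duration = Σ(t·PV) / P = 30,713.4239 / 5,319.8492 = 5.77336 years.

5.7734 years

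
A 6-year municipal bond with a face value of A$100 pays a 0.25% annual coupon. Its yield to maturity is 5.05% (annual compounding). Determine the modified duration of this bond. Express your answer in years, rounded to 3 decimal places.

5.669 years

Periodic yield y = 0.0505. First find Macaulay duration:
  t   CF        PV=CF/(1+0.0505)^t    t·PV
  1         0.25         0.2380         0.2380
  2         0.25         0.2265         0.4531
  3         0.25         0.2157         0.6470
  4         0.25         0.2053         0.8211
  5         0.25         0.1954         0.9771
  6       100.25        74.5947       447.5683
  Σ                     75.6756       450.7045
P = 75.6756; Macaulay duration = 450.7045 / 75.6756 = 5.95575 years.
Modified duration = D_Mac / (1 + y) = 5.95575 / 1.0505 = 5.66944 years.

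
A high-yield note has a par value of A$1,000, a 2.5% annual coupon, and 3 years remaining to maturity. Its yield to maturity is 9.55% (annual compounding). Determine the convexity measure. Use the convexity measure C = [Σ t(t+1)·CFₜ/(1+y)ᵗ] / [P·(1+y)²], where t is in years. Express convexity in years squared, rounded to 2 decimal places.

With y = 0.0955:
  t   CF        PV=CF/(1+0.0955)^t    t·PV        t(t+1)·PV
  1        25.00        22.8206        22.8206          45.6413
  2        25.00        20.8312        41.6625         124.9875
  3     1,025.00       779.6267     2,338.8802       9,355.5207
  Σ                    823.2786     2,403.3633       9,526.1495
P = 823.2786.
Convexity = Σ t(t+1)·PV / [P·(1+y)²] = 9,526.1495 / (823.2786 × 1.200120) = 9.64153.

9.64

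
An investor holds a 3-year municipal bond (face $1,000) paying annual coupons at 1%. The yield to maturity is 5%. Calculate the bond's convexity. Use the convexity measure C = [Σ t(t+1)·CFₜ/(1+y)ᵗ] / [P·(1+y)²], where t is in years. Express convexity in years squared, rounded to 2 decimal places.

With y = 0.05:
  t   CF        PV=CF/(1+0.05)^t    t·PV        t(t+1)·PV
  1        10.00         9.5238         9.5238          19.0476
  2        10.00         9.0703        18.1406          54.4218
  3     1,010.00       872.4760     2,617.4279      10,469.7117
  Σ                    891.0701     2,645.0923      10,543.1811
P = 891.0701.
Convexity = Σ t(t+1)·PV / [P·(1+y)²] = 10,543.1811 / (891.0701 × 1.102500) = 10.73201.

10.73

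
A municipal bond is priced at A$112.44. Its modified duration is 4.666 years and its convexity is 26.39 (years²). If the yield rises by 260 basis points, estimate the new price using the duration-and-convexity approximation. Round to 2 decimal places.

Duration effect: -D_mod·Δy = -4.666 × (+0.026) = -0.121316
Convexity effect: ½·C·(Δy)² = 0.5 × 26.39 × (0.026)² = +0.00891982
ΔP/P ≈ -0.121316 + 0.00891982 = -0.11239618
New price ≈ 112.44 × (1 - 0.11239618) = 99.8021735208.

A$99.80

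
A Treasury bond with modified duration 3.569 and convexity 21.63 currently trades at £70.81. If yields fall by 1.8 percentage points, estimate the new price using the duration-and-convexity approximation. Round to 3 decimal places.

Duration effect: -D_mod·Δy = -3.569 × (-0.018) = +0.064242
Convexity effect: ½·C·(Δy)² = 0.5 × 21.63 × (-0.018)² = +0.00350406
ΔP/P ≈ +0.064242 + 0.00350406 = +0.06774606
New price ≈ 70.81 × (1 + 0.06774606) = 75.6070985086.

£75.607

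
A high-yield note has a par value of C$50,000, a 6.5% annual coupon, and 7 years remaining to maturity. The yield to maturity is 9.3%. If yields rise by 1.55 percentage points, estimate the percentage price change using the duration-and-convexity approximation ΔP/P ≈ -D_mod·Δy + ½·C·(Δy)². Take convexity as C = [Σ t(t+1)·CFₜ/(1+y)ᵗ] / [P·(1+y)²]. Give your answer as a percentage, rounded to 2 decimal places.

With y = 0.093:
  t   CF        PV=CF/(1+0.093)^t    t·PV        t(t+1)·PV
  1     3,250.00     2,973.4675     2,973.4675       5,946.9350
  2     3,250.00     2,720.4643     5,440.9287      16,322.7860
  3     3,250.00     2,488.9884     7,466.9652      29,867.8610
  4     3,250.00     2,277.2081     9,108.8323      45,544.1613
  5     3,250.00     2,083.4475    10,417.2373      62,503.4235
  6     3,250.00     1,906.1733    11,437.0400      80,059.2799
  7    53,250.00    28,574.4894   200,021.4257   1,600,171.4056
  Σ                 43,024.2385   246,865.8966   1,840,415.8524
P = 43,024.2385; D_Mac = 5.73783 yrs; D_mod = 5.24962 yrs; C = 35.80655.
Duration effect: -5.24962 × (+0.0155) = -0.081369
Convexity effect: 0.5 × 35.80655 × (0.0155)² = +0.0043013
ΔP/P ≈ -0.081369 + 0.0043013 = -0.077068 = -7.7068%.

-7.71%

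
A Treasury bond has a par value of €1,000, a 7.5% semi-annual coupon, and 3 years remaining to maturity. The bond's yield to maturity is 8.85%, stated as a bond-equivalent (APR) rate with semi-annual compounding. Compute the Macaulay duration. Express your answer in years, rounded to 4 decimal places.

Periodic yield y = 0.04425. Discount each cash flow and weight by its period:
  t   CF        PV=CF/(1+0.04425)^t    t·PV
  1        37.50        35.9109        35.9109
  2        37.50        34.3892        68.7784
  3        37.50        32.9320        98.7959
  4        37.50        31.5365       126.1460
  5        37.50        30.2001       151.0007
  6     1,037.50       800.1312     4,800.7872
  Σ                    965.1000     5,281.4191
Price P = Σ PV = 965.1000.
Macaulay duration = Σ(t·PV) / P = 5,281.4191 / 965.1000 = 5.47241 half-year periods.
In years: 5.47241 / 2 = 2.73620 years.

2.7362 years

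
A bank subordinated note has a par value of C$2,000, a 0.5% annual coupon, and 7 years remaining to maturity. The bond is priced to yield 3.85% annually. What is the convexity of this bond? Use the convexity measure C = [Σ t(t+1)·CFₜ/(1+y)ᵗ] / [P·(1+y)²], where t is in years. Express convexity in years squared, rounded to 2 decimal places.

50.76

With y = 0.0385:
  t   CF        PV=CF/(1+0.0385)^t    t·PV        t(t+1)·PV
  1        10.00         9.6293         9.6293          19.2585
  2        10.00         9.2723        18.5446          55.6337
  3        10.00         8.9285        26.7856         107.1425
  4        10.00         8.5975        34.3901         171.9507
  5        10.00         8.2788        41.3940         248.3641
  6        10.00         7.9719        47.8313         334.8191
  7     2,010.00     1,542.9454    10,800.6176      86,404.9411
  Σ                  1,595.6237    10,979.1926      87,342.1098
P = 1,595.6237.
Convexity = Σ t(t+1)·PV / [P·(1+y)²] = 87,342.1098 / (1,595.6237 × 1.078482) = 50.75516.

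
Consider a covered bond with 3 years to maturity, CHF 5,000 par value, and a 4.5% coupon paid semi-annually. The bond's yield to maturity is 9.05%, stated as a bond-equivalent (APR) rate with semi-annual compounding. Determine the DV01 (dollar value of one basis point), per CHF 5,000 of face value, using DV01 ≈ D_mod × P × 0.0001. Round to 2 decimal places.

Periodic yield y = 0.04525.
  t   CF        PV=CF/(1+0.04525)^t    t·PV
  1       112.50       107.6298       107.6298
  2       112.50       102.9703       205.9407
  3       112.50        98.5126       295.5379
  4       112.50        94.2479       376.9917
  5       112.50        90.1678       450.8392
  6     5,112.50     3,920.2365    23,521.4188
  Σ                  4,413.7650    24,958.3581
P = 4,413.7650; D_Mac = 5.65466 half-year periods = 2.82733 yrs; D_mod = 2.70493 yrs.
DV01 ≈ 2.70493 × 4,413.7650 × 0.0001 = 1.193894.

CHF 1.19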